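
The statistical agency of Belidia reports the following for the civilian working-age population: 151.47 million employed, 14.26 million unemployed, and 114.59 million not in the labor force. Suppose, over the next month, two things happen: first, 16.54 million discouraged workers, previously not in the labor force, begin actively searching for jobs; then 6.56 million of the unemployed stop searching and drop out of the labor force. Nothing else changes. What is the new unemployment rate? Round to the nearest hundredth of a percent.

Initially, labor force = 151.47 + 14.26 = 165.73 million, so u = 14.26/165.73 = 8.60%.
After the first change, unemployed and labor force both rise by 16.54 → E = 151.47, U = 30.80, labor force = 182.27 million.
After the second change, unemployed and labor force both fall by 6.56 → E = 151.47, U = 24.24, labor force = 175.71 million.
New unemployment rate = 24.24 / 175.71 = 13.80%.

New unemployment rate ≈ 13.80%.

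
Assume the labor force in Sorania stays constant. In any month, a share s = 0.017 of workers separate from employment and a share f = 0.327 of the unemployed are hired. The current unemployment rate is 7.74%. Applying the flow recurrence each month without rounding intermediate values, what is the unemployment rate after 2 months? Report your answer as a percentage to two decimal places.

With a fixed labor force, u_{t+1} = u_t + s·(1−u_t) − f·u_t = u_t·(1−s−f) + s.
Here 1−s−f = 0.656 and s = 0.017.
u_1 = 0.077400 × 0.656 + 0.017 = 0.067774.
u_2 = 0.067774 × 0.656 + 0.017 = 0.061460.

Unemployment rate after two months ≈ 6.15%.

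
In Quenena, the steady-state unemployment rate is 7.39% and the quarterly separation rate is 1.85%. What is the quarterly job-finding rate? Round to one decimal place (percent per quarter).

From u* = s/(s+f): f = s·(1−u)/u.
f = 1.85 × (1 − 0.0739) / 0.0739 = 1.7133 / 0.0739 ≈ 23.2% per quarter.

Job-finding rate ≈ 23.2% per quarter.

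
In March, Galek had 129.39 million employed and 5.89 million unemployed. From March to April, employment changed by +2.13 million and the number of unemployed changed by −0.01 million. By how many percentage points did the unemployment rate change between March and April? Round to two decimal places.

The unemployment rate changed by −0.07 percentage points.

March: labor force = 129.39 + 5.89 = 135.28; u = 5.89/135.28 = 4.35%.
April: labor force = 131.52 + 5.88 = 137.40; u = 5.88/137.40 = 4.28%.
Change = 4.28% − 4.35% = −0.07 pp.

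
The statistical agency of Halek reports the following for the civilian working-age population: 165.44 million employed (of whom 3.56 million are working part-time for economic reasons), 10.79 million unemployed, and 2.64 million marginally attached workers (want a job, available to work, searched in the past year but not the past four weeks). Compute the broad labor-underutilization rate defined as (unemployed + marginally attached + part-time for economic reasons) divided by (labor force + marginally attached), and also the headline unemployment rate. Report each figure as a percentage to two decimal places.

Broad underutilization rate ≈ 9.50%; headline unemployment rate ≈ 6.12%.

Labor force = 165.44 + 10.79 = 176.23 million.
Numerator = 10.79 + 2.64 + 3.56 = 16.99 million.
Denominator = 176.23 + 2.64 = 178.87 million.
Broad rate = 16.99 / 178.87 = 9.50%.
Headline unemployment rate = 10.79 / 176.23 = 6.12%.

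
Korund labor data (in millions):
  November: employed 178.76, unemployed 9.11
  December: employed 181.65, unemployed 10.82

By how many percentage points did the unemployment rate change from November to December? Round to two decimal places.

November: labor force = 178.76 + 9.11 = 187.87; u = 9.11/187.87 = 4.85%.
December: labor force = 181.65 + 10.82 = 192.47; u = 10.82/192.47 = 5.62%.
Change = 5.62% − 4.85% = +0.77 pp.

The unemployment rate changed by +0.77 percentage points.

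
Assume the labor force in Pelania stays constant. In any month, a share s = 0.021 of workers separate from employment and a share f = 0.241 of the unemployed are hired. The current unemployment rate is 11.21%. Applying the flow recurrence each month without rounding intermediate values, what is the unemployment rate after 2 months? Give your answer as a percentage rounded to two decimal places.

Unemployment rate after two months ≈ 9.76%.

With a fixed labor force, u_{t+1} = u_t + s·(1−u_t) − f·u_t = u_t·(1−s−f) + s.
Here 1−s−f = 0.738 and s = 0.021.
u_1 = 0.112100 × 0.738 + 0.021 = 0.103730.
u_2 = 0.103730 × 0.738 + 0.021 = 0.097553.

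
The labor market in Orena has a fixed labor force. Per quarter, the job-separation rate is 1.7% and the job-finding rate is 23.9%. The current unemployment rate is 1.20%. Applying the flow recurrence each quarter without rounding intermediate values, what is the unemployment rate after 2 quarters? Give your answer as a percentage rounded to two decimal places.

With a fixed labor force, u_{t+1} = u_t + s·(1−u_t) − f·u_t = u_t·(1−s−f) + s.
Here 1−s−f = 0.744 and s = 0.017.
u_1 = 0.012000 × 0.744 + 0.017 = 0.025928.
u_2 = 0.025928 × 0.744 + 0.017 = 0.036290.

Unemployment rate after two quarters ≈ 3.63%.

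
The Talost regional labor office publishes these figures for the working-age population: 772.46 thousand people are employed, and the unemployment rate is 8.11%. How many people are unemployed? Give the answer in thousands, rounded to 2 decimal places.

About 68.18 thousand are unemployed.

Let U be the number unemployed. The labor force is E + U, and U/(E+U) = 0.0811.
So U = 0.0811 × 772.46 / (1 − 0.0811) = 62.6465 / 0.9189 ≈ 68.18 thousand.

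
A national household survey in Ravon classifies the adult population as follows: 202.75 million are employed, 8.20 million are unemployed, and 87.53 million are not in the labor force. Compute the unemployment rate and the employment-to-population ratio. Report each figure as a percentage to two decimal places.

Unemployment rate ≈ 3.89%; employment-population ratio ≈ 67.93%.

Labor force = employed + unemployed = 202.75 + 8.20 = 210.95 million.
Working-age population = 210.95 + 87.53 = 298.48 million.
Unemployment rate = 8.20 / 210.95 = 3.89%.
Employment-population ratio = 202.75 / 298.48 = 67.93%.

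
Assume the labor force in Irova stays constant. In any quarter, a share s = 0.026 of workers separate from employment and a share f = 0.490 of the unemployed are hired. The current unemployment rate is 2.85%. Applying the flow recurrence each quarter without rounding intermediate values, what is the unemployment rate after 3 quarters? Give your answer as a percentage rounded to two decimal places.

With a fixed labor force, u_{t+1} = u_t + s·(1−u_t) − f·u_t = u_t·(1−s−f) + s.
Here 1−s−f = 0.484 and s = 0.026.
u_1 = 0.028500 × 0.484 + 0.026 = 0.039794.
u_2 = 0.039794 × 0.484 + 0.026 = 0.045260.
u_3 = 0.045260 × 0.484 + 0.026 = 0.047906.

Unemployment rate after three quarters ≈ 4.79%.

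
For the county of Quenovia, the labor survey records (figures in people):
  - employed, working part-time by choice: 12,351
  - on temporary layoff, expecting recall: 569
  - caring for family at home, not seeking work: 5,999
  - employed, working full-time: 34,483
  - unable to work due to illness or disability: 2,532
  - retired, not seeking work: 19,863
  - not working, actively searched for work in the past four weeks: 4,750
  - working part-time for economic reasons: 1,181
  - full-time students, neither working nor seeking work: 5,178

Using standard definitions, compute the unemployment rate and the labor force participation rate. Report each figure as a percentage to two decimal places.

Employed = 12,351 + 34,483 + 1,181 = 48,015 (anyone who worked, including part-time for economic reasons, counts as employed).
Unemployed = 569 + 4,750 = 5,319 (jobless and actively searching, or on temporary layoff).
Labor force = 48,015 + 5,319 = 53,334.
Not in labor force = 5,999 + 2,532 + 19,863 + 5,178 = 33,572 (those not working and not actively searching are outside the labor force).
Civilian working-age population = 53,334 + 33,572 = 86,906.
Unemployment rate = 5,319 / 53,334 = 9.97%.
Labor force participation rate = 53,334 / 86,906 = 61.37%.

Unemployment rate ≈ 9.97%; labor force participation rate ≈ 61.37%.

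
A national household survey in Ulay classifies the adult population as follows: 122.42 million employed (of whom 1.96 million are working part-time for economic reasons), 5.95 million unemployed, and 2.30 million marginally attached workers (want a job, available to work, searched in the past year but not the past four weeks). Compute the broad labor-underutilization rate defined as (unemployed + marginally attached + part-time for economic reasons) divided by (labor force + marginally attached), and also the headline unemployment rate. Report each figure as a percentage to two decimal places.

Broad underutilization rate ≈ 7.81%; headline unemployment rate ≈ 4.64%.

Labor force = 122.42 + 5.95 = 128.37 million.
Numerator = 5.95 + 2.30 + 1.96 = 10.21 million.
Denominator = 128.37 + 2.30 = 130.67 million.
Broad rate = 10.21 / 130.67 = 7.81%.
Headline unemployment rate = 5.95 / 128.37 = 4.64%.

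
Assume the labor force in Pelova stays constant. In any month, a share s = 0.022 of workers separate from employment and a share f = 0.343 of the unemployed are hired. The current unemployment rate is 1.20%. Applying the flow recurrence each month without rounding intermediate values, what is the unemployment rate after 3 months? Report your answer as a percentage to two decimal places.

With a fixed labor force, u_{t+1} = u_t + s·(1−u_t) − f·u_t = u_t·(1−s−f) + s.
Here 1−s−f = 0.635 and s = 0.022.
u_1 = 0.012000 × 0.635 + 0.022 = 0.029620.
u_2 = 0.029620 × 0.635 + 0.022 = 0.040809.
u_3 = 0.040809 × 0.635 + 0.022 = 0.047914.

Unemployment rate after three months ≈ 4.79%.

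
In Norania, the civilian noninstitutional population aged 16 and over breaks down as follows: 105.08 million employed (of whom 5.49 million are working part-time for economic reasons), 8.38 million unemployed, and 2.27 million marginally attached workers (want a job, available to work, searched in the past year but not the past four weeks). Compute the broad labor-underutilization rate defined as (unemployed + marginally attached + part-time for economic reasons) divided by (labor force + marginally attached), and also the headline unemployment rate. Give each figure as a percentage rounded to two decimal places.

Labor force = 105.08 + 8.38 = 113.46 million.
Numerator = 8.38 + 2.27 + 5.49 = 16.14 million.
Denominator = 113.46 + 2.27 = 115.73 million.
Broad rate = 16.14 / 115.73 = 13.95%.
Headline unemployment rate = 8.38 / 113.46 = 7.39%.

Broad underutilization rate ≈ 13.95%; headline unemployment rate ≈ 7.39%.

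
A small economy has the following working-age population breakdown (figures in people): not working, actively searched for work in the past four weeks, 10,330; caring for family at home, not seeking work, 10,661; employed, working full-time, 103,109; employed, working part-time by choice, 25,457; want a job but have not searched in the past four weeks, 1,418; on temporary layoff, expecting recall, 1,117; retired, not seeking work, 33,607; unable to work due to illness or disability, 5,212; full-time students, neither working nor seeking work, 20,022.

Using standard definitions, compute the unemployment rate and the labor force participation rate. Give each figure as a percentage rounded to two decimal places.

Unemployment rate ≈ 8.18%; labor force participation rate ≈ 66.38%.

Employed = 103,109 + 25,457 = 128,566.
Unemployed = 10,330 + 1,117 = 11,447 (jobless and actively searching, or on temporary layoff).
Labor force = 128,566 + 11,447 = 140,013.
Not in labor force = 10,661 + 1,418 + 33,607 + 5,212 + 20,022 = 70,920 (those not working and not actively searching are outside the labor force — including those who want a job but have given up searching).
Civilian working-age population = 140,013 + 70,920 = 210,933.
Unemployment rate = 11,447 / 140,013 = 8.18%.
Labor force participation rate = 140,013 / 210,933 = 66.38%.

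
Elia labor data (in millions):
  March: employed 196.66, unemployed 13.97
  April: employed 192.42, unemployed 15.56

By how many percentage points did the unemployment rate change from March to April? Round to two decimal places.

The unemployment rate changed by +0.85 percentage points.

March: labor force = 196.66 + 13.97 = 210.63; u = 13.97/210.63 = 6.63%.
April: labor force = 192.42 + 15.56 = 207.98; u = 15.56/207.98 = 7.48%.
Change = 7.48% − 6.63% = +0.85 pp.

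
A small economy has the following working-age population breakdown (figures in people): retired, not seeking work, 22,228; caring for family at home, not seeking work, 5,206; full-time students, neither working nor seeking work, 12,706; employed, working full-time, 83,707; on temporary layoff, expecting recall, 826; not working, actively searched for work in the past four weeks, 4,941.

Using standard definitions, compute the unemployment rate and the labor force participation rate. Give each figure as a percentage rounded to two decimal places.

Unemployment rate ≈ 6.45%; labor force participation rate ≈ 69.03%.

Employed = 83,707.
Unemployed = 826 + 4,941 = 5,767 (jobless and actively searching, or on temporary layoff).
Labor force = 83,707 + 5,767 = 89,474.
Not in labor force = 22,228 + 5,206 + 12,706 = 40,140 (those not working and not actively searching are outside the labor force).
Civilian working-age population = 89,474 + 40,140 = 129,614.
Unemployment rate = 5,767 / 89,474 = 6.45%.
Labor force participation rate = 89,474 / 129,614 = 69.03%.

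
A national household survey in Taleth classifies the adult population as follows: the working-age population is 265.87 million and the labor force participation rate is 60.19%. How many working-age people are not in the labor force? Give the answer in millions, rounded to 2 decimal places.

About 105.84 million are not in the labor force.

Share not in the labor force = 1 − 0.6019 = 0.3981.
Not in labor force = 0.3981 × 265.87 ≈ 105.84 million.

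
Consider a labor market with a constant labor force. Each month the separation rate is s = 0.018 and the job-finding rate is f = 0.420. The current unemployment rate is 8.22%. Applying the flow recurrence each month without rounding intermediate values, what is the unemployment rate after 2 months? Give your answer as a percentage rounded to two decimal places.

With a fixed labor force, u_{t+1} = u_t + s·(1−u_t) − f·u_t = u_t·(1−s−f) + s.
Here 1−s−f = 0.562 and s = 0.018.
u_1 = 0.082200 × 0.562 + 0.018 = 0.064196.
u_2 = 0.064196 × 0.562 + 0.018 = 0.054078.

Unemployment rate after two months ≈ 5.41%.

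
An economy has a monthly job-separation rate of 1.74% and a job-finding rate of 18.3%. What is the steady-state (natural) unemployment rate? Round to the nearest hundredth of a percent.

At steady state the flows balance: s·E = f·U, so U/(E+U) = s/(s+f).
u* = 1.74 / (1.74 + 18.3) = 1.74 / 20.04 = 8.68%.

Steady-state unemployment rate ≈ 8.68%.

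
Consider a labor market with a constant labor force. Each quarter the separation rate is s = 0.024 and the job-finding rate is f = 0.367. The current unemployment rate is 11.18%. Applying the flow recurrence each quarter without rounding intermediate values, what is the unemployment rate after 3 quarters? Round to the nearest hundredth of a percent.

Unemployment rate after three quarters ≈ 7.28%.

With a fixed labor force, u_{t+1} = u_t + s·(1−u_t) − f·u_t = u_t·(1−s−f) + s.
Here 1−s−f = 0.609 and s = 0.024.
u_1 = 0.111800 × 0.609 + 0.024 = 0.092086.
u_2 = 0.092086 × 0.609 + 0.024 = 0.080080.
u_3 = 0.080080 × 0.609 + 0.024 = 0.072769.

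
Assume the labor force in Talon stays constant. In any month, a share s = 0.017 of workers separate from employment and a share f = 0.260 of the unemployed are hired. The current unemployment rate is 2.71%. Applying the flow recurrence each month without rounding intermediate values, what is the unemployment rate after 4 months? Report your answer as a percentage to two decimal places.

Unemployment rate after four months ≈ 5.20%.

With a fixed labor force, u_{t+1} = u_t + s·(1−u_t) − f·u_t = u_t·(1−s−f) + s.
Here 1−s−f = 0.723 and s = 0.017.
u_1 = 0.027100 × 0.723 + 0.017 = 0.036593.
u_2 = 0.036593 × 0.723 + 0.017 = 0.043457.
u_3 = 0.043457 × 0.723 + 0.017 = 0.048419.
u_4 = 0.048419 × 0.723 + 0.017 = 0.052007.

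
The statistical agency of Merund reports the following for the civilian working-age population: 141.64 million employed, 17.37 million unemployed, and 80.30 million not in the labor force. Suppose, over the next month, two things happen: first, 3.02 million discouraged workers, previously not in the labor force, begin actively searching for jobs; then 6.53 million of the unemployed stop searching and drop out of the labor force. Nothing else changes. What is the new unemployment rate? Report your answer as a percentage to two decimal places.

Initially, labor force = 141.64 + 17.37 = 159.01 million, so u = 17.37/159.01 = 10.92%.
After the first change, unemployed and labor force both rise by 3.02 → E = 141.64, U = 20.39, labor force = 162.03 million.
After the second change, unemployed and labor force both fall by 6.53 → E = 141.64, U = 13.86, labor force = 155.50 million.
New unemployment rate = 13.86 / 155.50 = 8.91%.

New unemployment rate ≈ 8.91%.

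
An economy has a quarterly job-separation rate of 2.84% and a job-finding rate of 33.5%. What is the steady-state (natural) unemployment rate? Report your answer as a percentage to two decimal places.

At steady state the flows balance: s·E = f·U, so U/(E+U) = s/(s+f).
u* = 2.84 / (2.84 + 33.5) = 2.84 / 36.34 = 7.82%.

Steady-state unemployment rate ≈ 7.82%.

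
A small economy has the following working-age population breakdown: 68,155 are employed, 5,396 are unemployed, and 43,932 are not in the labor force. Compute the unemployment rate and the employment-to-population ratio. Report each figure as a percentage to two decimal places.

Unemployment rate ≈ 7.34%; employment-population ratio ≈ 58.01%.

Labor force = employed + unemployed = 68,155 + 5,396 = 73,551.
Working-age population = 73,551 + 43,932 = 117,483.
Unemployment rate = 5,396 / 73,551 = 7.34%.
Employment-population ratio = 68,155 / 117,483 = 58.01%.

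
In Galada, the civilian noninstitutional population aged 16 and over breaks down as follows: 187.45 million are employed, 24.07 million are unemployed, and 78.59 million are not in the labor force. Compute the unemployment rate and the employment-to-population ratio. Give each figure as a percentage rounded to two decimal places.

Labor force = employed + unemployed = 187.45 + 24.07 = 211.52 million.
Working-age population = 211.52 + 78.59 = 290.11 million.
Unemployment rate = 24.07 / 211.52 = 11.38%.
Employment-population ratio = 187.45 / 290.11 = 64.61%.

Unemployment rate ≈ 11.38%; employment-population ratio ≈ 64.61%.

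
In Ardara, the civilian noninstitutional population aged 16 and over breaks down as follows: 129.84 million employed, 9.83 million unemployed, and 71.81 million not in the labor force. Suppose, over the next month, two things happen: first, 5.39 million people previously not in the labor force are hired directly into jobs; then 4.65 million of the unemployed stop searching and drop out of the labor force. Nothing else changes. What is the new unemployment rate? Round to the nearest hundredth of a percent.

Initially, labor force = 129.84 + 9.83 = 139.67 million, so u = 9.83/139.67 = 7.04%.
After the first change, employed and labor force both rise by 5.39; unemployed unchanged → E = 135.23, U = 9.83, labor force = 145.06 million.
After the second change, unemployed and labor force both fall by 4.65 → E = 135.23, U = 5.18, labor force = 140.41 million.
New unemployment rate = 5.18 / 140.41 = 3.69%.

New unemployment rate ≈ 3.69%.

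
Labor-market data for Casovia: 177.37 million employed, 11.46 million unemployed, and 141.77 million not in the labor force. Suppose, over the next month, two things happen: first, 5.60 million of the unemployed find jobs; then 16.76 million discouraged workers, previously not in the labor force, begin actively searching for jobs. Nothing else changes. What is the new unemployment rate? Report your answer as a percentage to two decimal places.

Initially, labor force = 177.37 + 11.46 = 188.83 million, so u = 11.46/188.83 = 6.07%.
After the first change, unemployed falls and employed rises by 5.60; labor force unchanged → E = 182.97, U = 5.86, labor force = 188.83 million.
After the second change, unemployed and labor force both rise by 16.76 → E = 182.97, U = 22.62, labor force = 205.59 million.
New unemployment rate = 22.62 / 205.59 = 11.00%.

New unemployment rate ≈ 11.00%.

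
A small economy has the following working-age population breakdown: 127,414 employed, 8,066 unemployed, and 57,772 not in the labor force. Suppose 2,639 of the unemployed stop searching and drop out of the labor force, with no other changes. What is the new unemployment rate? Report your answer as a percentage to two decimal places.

Initially, labor force = 127,414 + 8,066 = 135,480, so u = 8,066/135,480 = 5.95%.
After the change, unemployed and labor force both fall by 2,639 → E = 127,414, U = 5,427, labor force = 132,841.
New unemployment rate = 5,427 / 132,841 = 4.09%.

New unemployment rate ≈ 4.09%.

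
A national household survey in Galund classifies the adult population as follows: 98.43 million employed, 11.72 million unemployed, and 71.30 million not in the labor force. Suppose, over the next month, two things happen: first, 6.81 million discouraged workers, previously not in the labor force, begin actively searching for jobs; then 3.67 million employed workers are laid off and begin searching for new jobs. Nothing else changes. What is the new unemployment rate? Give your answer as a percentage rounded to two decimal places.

New unemployment rate ≈ 18.98%.

Initially, labor force = 98.43 + 11.72 = 110.15 million, so u = 11.72/110.15 = 10.64%.
After the first change, unemployed and labor force both rise by 6.81 → E = 98.43, U = 18.53, labor force = 116.96 million.
After the second change, employed falls and unemployed rises by 3.67; labor force unchanged → E = 94.76, U = 22.20, labor force = 116.96 million.
New unemployment rate = 22.20 / 116.96 = 18.98%.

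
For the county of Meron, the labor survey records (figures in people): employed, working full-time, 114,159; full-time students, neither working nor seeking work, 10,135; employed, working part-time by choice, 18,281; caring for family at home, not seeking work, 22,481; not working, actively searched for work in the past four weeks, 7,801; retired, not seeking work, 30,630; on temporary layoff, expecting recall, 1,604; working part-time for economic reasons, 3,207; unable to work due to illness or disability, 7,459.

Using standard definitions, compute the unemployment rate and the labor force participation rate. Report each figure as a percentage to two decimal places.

Employed = 114,159 + 18,281 + 3,207 = 135,647 (anyone who worked, including part-time for economic reasons, counts as employed).
Unemployed = 7,801 + 1,604 = 9,405 (jobless and actively searching, or on temporary layoff).
Labor force = 135,647 + 9,405 = 145,052.
Not in labor force = 10,135 + 22,481 + 30,630 + 7,459 = 70,705 (those not working and not actively searching are outside the labor force).
Civilian working-age population = 145,052 + 70,705 = 215,757.
Unemployment rate = 9,405 / 145,052 = 6.48%.
Labor force participation rate = 145,052 / 215,757 = 67.23%.

Unemployment rate ≈ 6.48%; labor force participation rate ≈ 67.23%.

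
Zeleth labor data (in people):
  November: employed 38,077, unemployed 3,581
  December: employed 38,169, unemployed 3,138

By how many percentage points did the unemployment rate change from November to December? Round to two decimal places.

November: labor force = 38,077 + 3,581 = 41,658; u = 3,581/41,658 = 8.60%.
December: labor force = 38,169 + 3,138 = 41,307; u = 3,138/41,307 = 7.60%.
Change = 7.60% − 8.60% = −1.00 pp.

The unemployment rate changed by −1.00 percentage points.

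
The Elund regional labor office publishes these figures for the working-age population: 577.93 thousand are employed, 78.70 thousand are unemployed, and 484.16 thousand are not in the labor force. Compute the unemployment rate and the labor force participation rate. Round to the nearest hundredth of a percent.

Labor force = employed + unemployed = 577.93 + 78.70 = 656.63 thousand.
Working-age population = 656.63 + 484.16 = 1,140.79 thousand.
Unemployment rate = 78.70 / 656.63 = 11.99%.
Labor force participation rate = 656.63 / 1,140.79 = 57.56%.

Unemployment rate ≈ 11.99%; labor force participation rate ≈ 57.56%.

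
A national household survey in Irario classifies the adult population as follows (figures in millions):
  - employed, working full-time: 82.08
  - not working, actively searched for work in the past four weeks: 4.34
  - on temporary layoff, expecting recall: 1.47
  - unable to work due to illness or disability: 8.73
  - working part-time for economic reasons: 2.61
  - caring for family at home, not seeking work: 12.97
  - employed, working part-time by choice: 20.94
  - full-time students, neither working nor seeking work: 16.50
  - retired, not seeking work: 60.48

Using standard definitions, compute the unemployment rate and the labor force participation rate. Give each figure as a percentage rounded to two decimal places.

Unemployment rate ≈ 5.21%; labor force participation rate ≈ 53.04%.

Employed = 82.08 + 2.61 + 20.94 = 105.63 million (anyone who worked, including part-time for economic reasons, counts as employed).
Unemployed = 4.34 + 1.47 = 5.81 million (jobless and actively searching, or on temporary layoff).
Labor force = 105.63 + 5.81 = 111.44 million.
Not in labor force = 8.73 + 12.97 + 16.50 + 60.48 = 98.68 million (those not working and not actively searching are outside the labor force).
Civilian working-age population = 111.44 + 98.68 = 210.12 million.
Unemployment rate = 5.81 / 111.44 = 5.21%.
Labor force participation rate = 111.44 / 210.12 = 53.04%.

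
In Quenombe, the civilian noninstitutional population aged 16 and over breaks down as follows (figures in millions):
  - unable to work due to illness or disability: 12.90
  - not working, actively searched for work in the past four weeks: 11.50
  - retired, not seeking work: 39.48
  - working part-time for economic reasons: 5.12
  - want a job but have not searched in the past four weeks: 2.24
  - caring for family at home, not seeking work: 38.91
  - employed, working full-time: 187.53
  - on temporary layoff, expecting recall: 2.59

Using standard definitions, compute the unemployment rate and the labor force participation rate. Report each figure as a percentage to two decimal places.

Unemployment rate ≈ 6.82%; labor force participation rate ≈ 68.85%.

Employed = 5.12 + 187.53 = 192.65 million (anyone who worked, including part-time for economic reasons, counts as employed).
Unemployed = 11.50 + 2.59 = 14.09 million (jobless and actively searching, or on temporary layoff).
Labor force = 192.65 + 14.09 = 206.74 million.
Not in labor force = 12.90 + 39.48 + 2.24 + 38.91 = 93.53 million (those not working and not actively searching are outside the labor force — including those who want a job but have given up searching).
Civilian working-age population = 206.74 + 93.53 = 300.27 million.
Unemployment rate = 14.09 / 206.74 = 6.82%.
Labor force participation rate = 206.74 / 300.27 = 68.85%.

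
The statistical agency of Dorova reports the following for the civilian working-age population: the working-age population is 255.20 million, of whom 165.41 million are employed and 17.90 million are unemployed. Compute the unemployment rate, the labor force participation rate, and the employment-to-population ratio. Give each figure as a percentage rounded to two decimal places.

Labor force = employed + unemployed = 165.41 + 17.90 = 183.31 million.
Unemployment rate = 17.90 / 183.31 = 9.76%.
Labor force participation rate = 183.31 / 255.20 = 71.83%.
Employment-population ratio = 165.41 / 255.20 = 64.82%.

Unemployment rate ≈ 9.76%; labor force participation rate ≈ 71.83%; employment-population ratio ≈ 64.82%.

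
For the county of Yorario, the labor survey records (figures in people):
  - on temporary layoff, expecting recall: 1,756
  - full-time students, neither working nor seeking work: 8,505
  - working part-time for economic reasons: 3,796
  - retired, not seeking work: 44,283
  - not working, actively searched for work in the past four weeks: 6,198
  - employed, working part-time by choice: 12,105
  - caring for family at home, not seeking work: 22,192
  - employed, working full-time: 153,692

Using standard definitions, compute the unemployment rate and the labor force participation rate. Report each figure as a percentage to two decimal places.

Unemployment rate ≈ 4.48%; labor force participation rate ≈ 70.31%.

Employed = 3,796 + 12,105 + 153,692 = 169,593 (anyone who worked, including part-time for economic reasons, counts as employed).
Unemployed = 1,756 + 6,198 = 7,954 (jobless and actively searching, or on temporary layoff).
Labor force = 169,593 + 7,954 = 177,547.
Not in labor force = 8,505 + 44,283 + 22,192 = 74,980 (those not working and not actively searching are outside the labor force).
Civilian working-age population = 177,547 + 74,980 = 252,527.
Unemployment rate = 7,954 / 177,547 = 4.48%.
Labor force participation rate = 177,547 / 252,527 = 70.31%.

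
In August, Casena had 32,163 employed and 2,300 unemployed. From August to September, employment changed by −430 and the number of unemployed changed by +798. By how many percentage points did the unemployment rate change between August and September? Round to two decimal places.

The unemployment rate changed by +2.22 percentage points.

August: labor force = 32,163 + 2,300 = 34,463; u = 2,300/34,463 = 6.67%.
September: labor force = 31,733 + 3,098 = 34,831; u = 3,098/34,831 = 8.89%.
Change = 8.89% − 6.67% = +2.22 pp.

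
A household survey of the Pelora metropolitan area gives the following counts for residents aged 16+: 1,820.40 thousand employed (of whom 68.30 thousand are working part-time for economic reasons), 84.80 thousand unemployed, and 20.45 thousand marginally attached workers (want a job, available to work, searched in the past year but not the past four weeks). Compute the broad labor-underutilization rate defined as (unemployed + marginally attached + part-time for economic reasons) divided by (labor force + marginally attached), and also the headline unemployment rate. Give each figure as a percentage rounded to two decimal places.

Broad underutilization rate ≈ 9.01%; headline unemployment rate ≈ 4.45%.

Labor force = 1,820.40 + 84.80 = 1,905.20 thousand.
Numerator = 84.80 + 20.45 + 68.30 = 173.55 thousand.
Denominator = 1,905.20 + 20.45 = 1,925.65 thousand.
Broad rate = 173.55 / 1,925.65 = 9.01%.
Headline unemployment rate = 84.80 / 1,905.20 = 4.45%.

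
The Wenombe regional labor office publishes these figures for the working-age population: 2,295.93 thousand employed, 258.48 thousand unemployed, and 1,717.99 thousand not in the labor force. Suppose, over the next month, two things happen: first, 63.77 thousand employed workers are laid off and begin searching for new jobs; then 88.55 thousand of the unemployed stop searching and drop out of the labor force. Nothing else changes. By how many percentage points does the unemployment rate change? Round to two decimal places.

Initially, labor force = 2,295.93 + 258.48 = 2,554.41 thousand, so u = 258.48/2,554.41 = 10.12%.
After the first change, employed falls and unemployed rises by 63.77; labor force unchanged → E = 2,232.16, U = 322.25, labor force = 2,554.41 thousand.
After the second change, unemployed and labor force both fall by 88.55 → E = 2,232.16, U = 233.70, labor force = 2,465.86 thousand.
New unemployment rate = 233.70 / 2,465.86 = 9.48%.
Change = 9.48% − 10.12% = −0.64 percentage points.

The unemployment rate changes by −0.64 percentage points.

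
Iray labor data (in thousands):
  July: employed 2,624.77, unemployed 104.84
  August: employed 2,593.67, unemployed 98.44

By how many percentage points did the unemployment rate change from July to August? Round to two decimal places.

July: labor force = 2,624.77 + 104.84 = 2,729.61; u = 104.84/2,729.61 = 3.84%.
August: labor force = 2,593.67 + 98.44 = 2,692.11; u = 98.44/2,692.11 = 3.66%.
Change = 3.66% − 3.84% = −0.18 pp.

The unemployment rate changed by −0.18 percentage points.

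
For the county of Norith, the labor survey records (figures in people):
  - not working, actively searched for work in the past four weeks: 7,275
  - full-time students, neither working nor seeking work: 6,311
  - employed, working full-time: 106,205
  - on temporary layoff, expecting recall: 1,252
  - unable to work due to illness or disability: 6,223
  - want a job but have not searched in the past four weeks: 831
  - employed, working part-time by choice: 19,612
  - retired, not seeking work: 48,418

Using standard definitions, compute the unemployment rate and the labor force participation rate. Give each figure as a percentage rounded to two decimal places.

Unemployment rate ≈ 6.35%; labor force participation rate ≈ 68.50%.

Employed = 106,205 + 19,612 = 125,817.
Unemployed = 7,275 + 1,252 = 8,527 (jobless and actively searching, or on temporary layoff).
Labor force = 125,817 + 8,527 = 134,344.
Not in labor force = 6,311 + 6,223 + 831 + 48,418 = 61,783 (those not working and not actively searching are outside the labor force — including those who want a job but have given up searching).
Civilian working-age population = 134,344 + 61,783 = 196,127.
Unemployment rate = 8,527 / 134,344 = 6.35%.
Labor force participation rate = 134,344 / 196,127 = 68.50%.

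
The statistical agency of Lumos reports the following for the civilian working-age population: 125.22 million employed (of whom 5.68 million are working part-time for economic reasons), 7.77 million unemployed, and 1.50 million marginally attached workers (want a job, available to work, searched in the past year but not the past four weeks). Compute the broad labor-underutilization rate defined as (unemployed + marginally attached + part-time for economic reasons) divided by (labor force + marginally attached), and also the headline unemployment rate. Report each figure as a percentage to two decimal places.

Labor force = 125.22 + 7.77 = 132.99 million.
Numerator = 7.77 + 1.50 + 5.68 = 14.95 million.
Denominator = 132.99 + 1.50 = 134.49 million.
Broad rate = 14.95 / 134.49 = 11.12%.
Headline unemployment rate = 7.77 / 132.99 = 5.84%.

Broad underutilization rate ≈ 11.12%; headline unemployment rate ≈ 5.84%.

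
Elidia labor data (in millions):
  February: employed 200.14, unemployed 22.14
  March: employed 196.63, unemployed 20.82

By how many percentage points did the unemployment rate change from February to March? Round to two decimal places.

February: labor force = 200.14 + 22.14 = 222.28; u = 22.14/222.28 = 9.96%.
March: labor force = 196.63 + 20.82 = 217.45; u = 20.82/217.45 = 9.57%.
Change = 9.57% − 9.96% = −0.39 pp.

The unemployment rate changed by −0.39 percentage points.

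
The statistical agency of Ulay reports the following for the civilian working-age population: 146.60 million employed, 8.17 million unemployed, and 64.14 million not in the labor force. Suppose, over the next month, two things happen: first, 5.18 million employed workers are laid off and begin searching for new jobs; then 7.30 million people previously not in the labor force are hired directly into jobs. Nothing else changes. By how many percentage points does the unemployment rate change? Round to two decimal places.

Initially, labor force = 146.60 + 8.17 = 154.77 million, so u = 8.17/154.77 = 5.28%.
After the first change, employed falls and unemployed rises by 5.18; labor force unchanged → E = 141.42, U = 13.35, labor force = 154.77 million.
After the second change, employed and labor force both rise by 7.30; unemployed unchanged → E = 148.72, U = 13.35, labor force = 162.07 million.
New unemployment rate = 13.35 / 162.07 = 8.24%.
Change = 8.24% − 5.28% = +2.96 percentage points.

The unemployment rate changes by +2.96 percentage points.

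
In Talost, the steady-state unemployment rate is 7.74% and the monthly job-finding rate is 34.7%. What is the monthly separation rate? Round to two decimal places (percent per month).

From u* = s/(s+f): s = u·f/(1−u).
s = 0.0774 × 34.7 / (1 − 0.0774) = 2.6858 / 0.9226 ≈ 2.91% per month.

Separation rate ≈ 2.91% per month.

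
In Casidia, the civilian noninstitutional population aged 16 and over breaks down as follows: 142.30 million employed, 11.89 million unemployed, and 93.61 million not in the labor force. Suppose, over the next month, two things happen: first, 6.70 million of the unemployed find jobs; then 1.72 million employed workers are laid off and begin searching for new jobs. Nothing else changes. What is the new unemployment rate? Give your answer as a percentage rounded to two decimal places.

Initially, labor force = 142.30 + 11.89 = 154.19 million, so u = 11.89/154.19 = 7.71%.
After the first change, unemployed falls and employed rises by 6.70; labor force unchanged → E = 149.00, U = 5.19, labor force = 154.19 million.
After the second change, employed falls and unemployed rises by 1.72; labor force unchanged → E = 147.28, U = 6.91, labor force = 154.19 million.
New unemployment rate = 6.91 / 154.19 = 4.48%.

New unemployment rate ≈ 4.48%.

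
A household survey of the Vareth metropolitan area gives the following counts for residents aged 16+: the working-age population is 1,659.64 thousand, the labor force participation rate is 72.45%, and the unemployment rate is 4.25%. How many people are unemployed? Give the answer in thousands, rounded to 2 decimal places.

Labor force = 0.7245 × 1,659.64 = 1,202.41 thousand.
Unemployed = 0.0425 × 1,202.41 ≈ 51.10 thousand.

About 51.10 thousand are unemployed.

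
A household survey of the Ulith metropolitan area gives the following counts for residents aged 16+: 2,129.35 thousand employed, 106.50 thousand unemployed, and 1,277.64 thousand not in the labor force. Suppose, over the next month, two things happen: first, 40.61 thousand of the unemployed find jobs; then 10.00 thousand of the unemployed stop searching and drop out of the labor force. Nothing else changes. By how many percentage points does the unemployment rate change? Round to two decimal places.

Initially, labor force = 2,129.35 + 106.50 = 2,235.85 thousand, so u = 106.50/2,235.85 = 4.76%.
After the first change, unemployed falls and employed rises by 40.61; labor force unchanged → E = 2,169.96, U = 65.89, labor force = 2,235.85 thousand.
After the second change, unemployed and labor force both fall by 10.00 → E = 2,169.96, U = 55.89, labor force = 2,225.85 thousand.
New unemployment rate = 55.89 / 2,225.85 = 2.51%.
Change = 2.51% − 4.76% = −2.25 percentage points.

The unemployment rate changes by −2.25 percentage points.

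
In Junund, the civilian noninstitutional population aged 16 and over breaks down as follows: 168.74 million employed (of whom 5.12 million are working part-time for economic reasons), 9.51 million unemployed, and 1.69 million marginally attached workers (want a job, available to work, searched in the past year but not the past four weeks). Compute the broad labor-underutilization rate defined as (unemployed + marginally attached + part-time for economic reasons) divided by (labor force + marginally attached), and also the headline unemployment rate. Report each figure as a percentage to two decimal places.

Labor force = 168.74 + 9.51 = 178.25 million.
Numerator = 9.51 + 1.69 + 5.12 = 16.32 million.
Denominator = 178.25 + 1.69 = 179.94 million.
Broad rate = 16.32 / 179.94 = 9.07%.
Headline unemployment rate = 9.51 / 178.25 = 5.34%.

Broad underutilization rate ≈ 9.07%; headline unemployment rate ≈ 5.34%.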